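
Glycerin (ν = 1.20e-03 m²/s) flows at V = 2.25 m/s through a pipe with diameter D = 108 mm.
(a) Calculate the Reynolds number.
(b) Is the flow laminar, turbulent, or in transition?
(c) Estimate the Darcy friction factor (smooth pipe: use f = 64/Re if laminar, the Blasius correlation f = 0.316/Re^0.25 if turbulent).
(a) Re = V·D/ν = 2.25·0.108/1.20e-03 = 202.5
(b) Flow regime: laminar (Re < 2300)
(c) Friction factor: f = 64/Re = 64/202.5 = 0.316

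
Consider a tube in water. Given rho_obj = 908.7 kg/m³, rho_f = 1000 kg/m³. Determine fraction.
Formula: f_{sub} = \frac{\rho_{obj}}{\rho_f}
fraction = 908.7/1000 = 0.9087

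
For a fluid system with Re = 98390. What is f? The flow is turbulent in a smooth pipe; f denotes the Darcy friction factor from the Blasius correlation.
Formula: f = \frac{0.316}{Re^{0.25}}
f = 0.316/98390^0.25 = 0.01784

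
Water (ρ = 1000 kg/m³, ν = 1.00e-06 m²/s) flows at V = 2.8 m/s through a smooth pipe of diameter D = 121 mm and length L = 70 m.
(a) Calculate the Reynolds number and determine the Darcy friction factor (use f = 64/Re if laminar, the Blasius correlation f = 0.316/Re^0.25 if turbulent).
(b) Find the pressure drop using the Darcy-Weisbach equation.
(a) Re = V·D/ν = 2.8·0.121/1.00e-06 = 338800 → turbulent (Re > 4000); f = 0.316/Re^0.25 = 0.316/338800^0.25 = 0.013098 (Blasius is strictly valid for Re ≲ 1e5; used here as the smooth-pipe estimate the problem specifies)
(b) Darcy-Weisbach: ΔP = f·(L/D)·½ρV²/1000 = 0.013098·(70/0.121)·½·1000·2.8²/1000 = 29.7 kPa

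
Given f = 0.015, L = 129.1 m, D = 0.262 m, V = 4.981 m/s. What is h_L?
Formula: h_L = f \frac{L}{D} \frac{V^2}{2g}
h_L = 0.015·(129.1/0.262)·4.981²/(2·9.81) = 9.347 m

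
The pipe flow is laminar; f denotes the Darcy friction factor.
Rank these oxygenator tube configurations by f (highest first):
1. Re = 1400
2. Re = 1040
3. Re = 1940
Case 1: f = 0.04571
Case 2: f = 0.06154
Case 3: f = 0.03299
Ranking (highest first): 2, 1, 3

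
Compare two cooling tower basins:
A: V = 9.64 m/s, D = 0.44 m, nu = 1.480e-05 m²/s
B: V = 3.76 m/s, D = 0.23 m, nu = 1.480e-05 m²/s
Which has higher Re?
Re(A) = 286595, Re(B) = 58432. Answer: A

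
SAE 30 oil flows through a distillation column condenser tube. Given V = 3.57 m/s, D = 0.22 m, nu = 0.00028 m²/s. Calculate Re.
Formula: Re = \frac{V D}{\nu}
Re = 3.57·0.22/0.00028 = 2805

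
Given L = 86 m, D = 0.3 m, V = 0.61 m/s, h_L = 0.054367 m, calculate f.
Formula: h_L = f \frac{L}{D} \frac{V^2}{2g}
Substituting knowns: 0.054367 = f·(86/0.3)·0.61²/(2·9.81)
Solving for f: f = 0.054367·2·9.81/((86/0.3)·0.61²) = 0.01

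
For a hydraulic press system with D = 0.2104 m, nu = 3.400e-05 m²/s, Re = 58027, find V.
Formula: Re = \frac{V D}{\nu}
Substituting knowns: 58027 = V·0.2104/3.400e-05
Solving for V: V = 58027·3.400e-05/0.2104 = 9.377 m/s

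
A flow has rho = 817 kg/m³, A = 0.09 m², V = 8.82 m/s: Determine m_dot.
Formula: \dot{m} = \rho A V
m_dot = 817·0.09·8.82 = 648.5 kg/s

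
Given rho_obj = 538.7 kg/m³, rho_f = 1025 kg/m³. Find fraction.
Formula: f_{sub} = \frac{\rho_{obj}}{\rho_f}
fraction = 538.7/1025 = 0.5256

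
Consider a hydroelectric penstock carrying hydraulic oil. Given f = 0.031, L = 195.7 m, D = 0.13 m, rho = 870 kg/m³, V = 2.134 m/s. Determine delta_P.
Formula: \Delta P = f \frac{L}{D} \frac{\rho V^2}{2}
delta_P = 0.031·(195.7/0.13)·0.5·870·2.134²/1000 = 92.45 kPa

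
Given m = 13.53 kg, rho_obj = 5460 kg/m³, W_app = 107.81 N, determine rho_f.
Formula: W_{app} = mg\left(1 - \frac{\rho_f}{\rho_{obj}}\right)
Substituting knowns: 107.81 = 13.53·9.81·(1 − rho_f/5460)
Solving for rho_f: rho_f = 5460·(1 − 107.81/(13.53·9.81)) = 1025 kg/m³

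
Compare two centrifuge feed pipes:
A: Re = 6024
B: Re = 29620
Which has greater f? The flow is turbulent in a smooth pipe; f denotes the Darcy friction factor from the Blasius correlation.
f(A) = 0.03587, f(B) = 0.02409. Answer: A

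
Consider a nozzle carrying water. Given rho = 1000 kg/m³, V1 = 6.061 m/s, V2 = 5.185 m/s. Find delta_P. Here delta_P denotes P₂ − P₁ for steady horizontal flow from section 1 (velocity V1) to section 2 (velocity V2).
Formula: \Delta P = \frac{1}{2} \rho (V_1^2 - V_2^2)
delta_P = 0.5·1000·(6.061² − 5.185²)/1000 = 4.926 kPa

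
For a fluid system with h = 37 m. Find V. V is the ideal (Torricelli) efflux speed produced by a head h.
Formula: V = \sqrt{2 g h}
V = √(2·9.81·37) = 26.94 m/s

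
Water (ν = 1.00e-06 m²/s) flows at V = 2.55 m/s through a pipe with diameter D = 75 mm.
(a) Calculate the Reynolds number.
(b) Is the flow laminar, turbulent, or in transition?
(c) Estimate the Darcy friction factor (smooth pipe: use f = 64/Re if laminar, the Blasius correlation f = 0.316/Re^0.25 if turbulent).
(a) Re = V·D/ν = 2.55·0.075/1.00e-06 = 191250
(b) Flow regime: turbulent (Re > 4000)
(c) Friction factor: f = 0.316/Re^0.25 = 0.316/191250^0.25 = 0.01511 (Blasius is strictly valid for Re ≲ 1e5; used here as the smooth-pipe estimate the problem specifies)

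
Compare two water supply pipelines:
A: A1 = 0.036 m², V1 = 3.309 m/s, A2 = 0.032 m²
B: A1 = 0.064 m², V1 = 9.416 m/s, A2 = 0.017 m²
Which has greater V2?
V2(A) = 3.723 m/s, V2(B) = 35.45 m/s. Answer: B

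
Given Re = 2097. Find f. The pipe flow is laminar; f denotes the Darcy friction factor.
Formula: f = \frac{64}{Re}
f = 64/2097 = 0.03052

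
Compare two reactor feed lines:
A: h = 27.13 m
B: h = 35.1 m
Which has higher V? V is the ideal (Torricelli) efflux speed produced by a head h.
V(A) = 23.07 m/s, V(B) = 26.24 m/s. Answer: B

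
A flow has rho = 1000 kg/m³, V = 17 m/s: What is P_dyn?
Formula: P_{dyn} = \frac{1}{2} \rho V^2
P_dyn = 0.5·1000·17²/1000 = 144.5 kPa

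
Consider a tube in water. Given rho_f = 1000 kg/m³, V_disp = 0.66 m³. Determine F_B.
Formula: F_B = \rho_f g V_{disp}
F_B = 1000·9.81·0.66 = 6475 N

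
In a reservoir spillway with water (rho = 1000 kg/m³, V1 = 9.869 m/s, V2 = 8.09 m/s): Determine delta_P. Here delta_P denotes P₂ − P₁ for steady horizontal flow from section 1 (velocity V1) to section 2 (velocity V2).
Formula: \Delta P = \frac{1}{2} \rho (V_1^2 - V_2^2)
delta_P = 0.5·1000·(9.869² − 8.09²)/1000 = 15.97 kPa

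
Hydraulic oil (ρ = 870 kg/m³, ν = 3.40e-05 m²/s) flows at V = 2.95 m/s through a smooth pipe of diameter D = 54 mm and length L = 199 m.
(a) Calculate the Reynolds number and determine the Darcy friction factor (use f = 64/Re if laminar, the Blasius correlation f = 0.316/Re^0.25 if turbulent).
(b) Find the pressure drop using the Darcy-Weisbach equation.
(a) Re = V·D/ν = 2.95·0.054/3.40e-05 = 4685.3 → turbulent (Re > 4000); f = 0.316/Re^0.25 = 0.316/4685.3^0.25 = 0.038195
(b) Darcy-Weisbach: ΔP = f·(L/D)·½ρV²/1000 = 0.038195·(199/0.054)·½·870·2.95²/1000 = 532.8 kPa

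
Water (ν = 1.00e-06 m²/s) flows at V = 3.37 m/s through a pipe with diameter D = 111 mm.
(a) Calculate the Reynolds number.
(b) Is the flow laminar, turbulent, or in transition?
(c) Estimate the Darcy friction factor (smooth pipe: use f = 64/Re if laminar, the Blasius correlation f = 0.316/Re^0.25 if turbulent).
(a) Re = V·D/ν = 3.37·0.111/1.00e-06 = 374070
(b) Flow regime: turbulent (Re > 4000)
(c) Friction factor: f = 0.316/Re^0.25 = 0.316/374070^0.25 = 0.01278 (Blasius is strictly valid for Re ≲ 1e5; used here as the smooth-pipe estimate the problem specifies)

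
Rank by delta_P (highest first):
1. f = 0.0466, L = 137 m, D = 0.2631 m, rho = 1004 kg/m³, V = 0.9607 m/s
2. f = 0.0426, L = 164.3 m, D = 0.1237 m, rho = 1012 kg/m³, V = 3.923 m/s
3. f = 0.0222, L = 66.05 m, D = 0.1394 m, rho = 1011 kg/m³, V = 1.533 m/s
Case 1: delta_P = 11.24 kPa
Case 2: delta_P = 440.6 kPa
Case 3: delta_P = 12.5 kPa
Ranking (highest first): 2, 3, 1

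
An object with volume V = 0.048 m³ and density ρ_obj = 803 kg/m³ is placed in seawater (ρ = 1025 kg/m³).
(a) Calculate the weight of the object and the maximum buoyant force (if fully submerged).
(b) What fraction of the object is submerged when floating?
(a) W=rho_obj*g*V=803*9.81*0.048=378.1 N; F_B(max)=rho*g*V=1025*9.81*0.048=482.7 N
(b) Floating fraction=rho_obj/rho=803/1025=0.783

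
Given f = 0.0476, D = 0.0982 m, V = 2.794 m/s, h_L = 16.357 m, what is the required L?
Formula: h_L = f \frac{L}{D} \frac{V^2}{2g}
Substituting knowns: 16.357 = 0.0476·(L/0.0982)·2.794²/(2·9.81)
Solving for L: L = 16.357·2·9.81·0.0982/(0.0476·2.794²) = 84.81 m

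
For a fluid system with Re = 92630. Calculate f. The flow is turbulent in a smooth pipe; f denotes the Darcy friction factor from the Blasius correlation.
Formula: f = \frac{0.316}{Re^{0.25}}
f = 0.316/92630^0.25 = 0.01811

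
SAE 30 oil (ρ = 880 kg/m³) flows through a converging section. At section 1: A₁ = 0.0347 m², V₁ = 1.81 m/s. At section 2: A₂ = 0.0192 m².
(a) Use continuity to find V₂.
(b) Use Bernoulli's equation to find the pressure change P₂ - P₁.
(a) Continuity: A₁V₁=A₂V₂ -> V₂=A₁V₁/A₂=0.0347*1.81/0.0192=3.27 m/s
(b) Bernoulli: P₂-P₁=0.5*rho*(V₁^2-V₂^2)/1000=0.5*880*(1.81^2-3.27^2)/1000=-3.263 kPa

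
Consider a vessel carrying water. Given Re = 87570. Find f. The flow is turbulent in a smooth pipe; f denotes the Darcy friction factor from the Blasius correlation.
Formula: f = \frac{0.316}{Re^{0.25}}
f = 0.316/87570^0.25 = 0.01837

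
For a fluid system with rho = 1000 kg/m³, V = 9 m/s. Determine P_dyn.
Formula: P_{dyn} = \frac{1}{2} \rho V^2
P_dyn = 0.5·1000·9²/1000 = 40.5 kPa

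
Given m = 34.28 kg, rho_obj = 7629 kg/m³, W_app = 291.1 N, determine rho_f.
Formula: W_{app} = mg\left(1 - \frac{\rho_f}{\rho_{obj}}\right)
Substituting knowns: 291.1 = 34.28·9.81·(1 − rho_f/7629)
Solving for rho_f: rho_f = 7629·(1 − 291.1/(34.28·9.81)) = 1025 kg/m³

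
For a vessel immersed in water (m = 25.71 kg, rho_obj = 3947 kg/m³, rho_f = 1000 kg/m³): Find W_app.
Formula: W_{app} = mg\left(1 - \frac{\rho_f}{\rho_{obj}}\right)
W_app = 25.71·9.81·(1 − 1000/3947) = 188.3 N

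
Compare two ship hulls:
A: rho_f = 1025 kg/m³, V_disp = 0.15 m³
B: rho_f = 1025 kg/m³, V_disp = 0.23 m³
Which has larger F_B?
F_B(A) = 1508 N, F_B(B) = 2313 N. Answer: B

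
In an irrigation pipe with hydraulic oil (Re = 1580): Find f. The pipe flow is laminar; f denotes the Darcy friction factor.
Formula: f = \frac{64}{Re}
f = 64/1580 = 0.04051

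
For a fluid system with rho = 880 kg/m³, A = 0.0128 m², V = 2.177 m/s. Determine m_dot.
Formula: \dot{m} = \rho A V
m_dot = 880·0.0128·2.177 = 24.52 kg/s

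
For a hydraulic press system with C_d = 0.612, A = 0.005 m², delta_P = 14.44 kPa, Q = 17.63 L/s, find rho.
Formula: Q = C_d A \sqrt{\frac{2 \Delta P}{\rho}}
Substituting knowns: 17.63 = 0.612·0.005·√(2·(14.44·1000)/rho)·1000
Solving for rho: rho = 2·(14.44·1000)/((17.63/1000)/(0.612·0.005))² = 870 kg/m³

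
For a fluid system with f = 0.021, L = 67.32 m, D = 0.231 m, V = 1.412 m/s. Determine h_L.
Formula: h_L = f \frac{L}{D} \frac{V^2}{2g}
h_L = 0.021·(67.32/0.231)·1.412²/(2·9.81) = 0.6219 m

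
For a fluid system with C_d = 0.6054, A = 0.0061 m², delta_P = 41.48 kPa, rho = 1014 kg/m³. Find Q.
Formula: Q = C_d A \sqrt{\frac{2 \Delta P}{\rho}}
Q = 0.6054·0.0061·√(2·(41.48·1000)/1014)·1000 = 33.4 L/s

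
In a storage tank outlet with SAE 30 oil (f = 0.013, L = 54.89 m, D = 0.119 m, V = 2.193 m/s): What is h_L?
Formula: h_L = f \frac{L}{D} \frac{V^2}{2g}
h_L = 0.013·(54.89/0.119)·2.193²/(2·9.81) = 1.47 m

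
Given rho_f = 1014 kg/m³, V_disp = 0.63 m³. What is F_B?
Formula: F_B = \rho_f g V_{disp}
F_B = 1014·9.81·0.63 = 6267 N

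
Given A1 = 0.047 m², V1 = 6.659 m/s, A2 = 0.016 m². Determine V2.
Formula: V_2 = \frac{A_1 V_1}{A_2}
V2 = 0.047·6.659/0.016 = 19.56 m/s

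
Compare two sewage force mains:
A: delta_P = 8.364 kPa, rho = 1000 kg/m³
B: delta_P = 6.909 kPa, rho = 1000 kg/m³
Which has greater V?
V(A) = 4.09 m/s, V(B) = 3.717 m/s. Answer: A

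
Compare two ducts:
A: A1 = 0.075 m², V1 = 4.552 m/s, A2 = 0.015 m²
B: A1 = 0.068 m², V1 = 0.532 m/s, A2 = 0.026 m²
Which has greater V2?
V2(A) = 22.76 m/s, V2(B) = 1.391 m/s. Answer: A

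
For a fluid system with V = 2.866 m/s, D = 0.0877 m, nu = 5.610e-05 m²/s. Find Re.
Formula: Re = \frac{V D}{\nu}
Re = 2.866·0.0877/5.610e-05 = 4480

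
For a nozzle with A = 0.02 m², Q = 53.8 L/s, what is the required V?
Formula: Q = A V
Substituting knowns: 53.8 = 0.02·V·1000
Solving for V: V = (53.8/1000)/0.02 = 2.69 m/s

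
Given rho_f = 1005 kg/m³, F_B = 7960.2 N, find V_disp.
Formula: F_B = \rho_f g V_{disp}
Substituting knowns: 7960.2 = 1005·9.81·V_disp
Solving for V_disp: V_disp = 7960.2/(1005·9.81) = 0.8074 m³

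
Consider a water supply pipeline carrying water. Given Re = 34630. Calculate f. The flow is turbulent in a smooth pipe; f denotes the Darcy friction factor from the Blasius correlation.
Formula: f = \frac{0.316}{Re^{0.25}}
f = 0.316/34630^0.25 = 0.02316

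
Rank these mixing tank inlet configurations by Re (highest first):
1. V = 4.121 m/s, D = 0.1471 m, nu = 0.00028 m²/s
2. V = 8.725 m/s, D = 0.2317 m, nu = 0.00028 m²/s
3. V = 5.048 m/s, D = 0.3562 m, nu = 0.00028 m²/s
Case 1: Re = 2165
Case 2: Re = 7220
Case 3: Re = 6422
Ranking (highest first): 2, 3, 1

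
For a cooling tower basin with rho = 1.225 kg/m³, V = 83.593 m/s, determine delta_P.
Formula: V = \sqrt{\frac{2 \Delta P}{\rho}}
Substituting knowns: 83.593 = √(2·(delta_P·1000)/1.225)
Solving for delta_P: delta_P = 83.593²·1.225/2/1000 = 4.28 kPa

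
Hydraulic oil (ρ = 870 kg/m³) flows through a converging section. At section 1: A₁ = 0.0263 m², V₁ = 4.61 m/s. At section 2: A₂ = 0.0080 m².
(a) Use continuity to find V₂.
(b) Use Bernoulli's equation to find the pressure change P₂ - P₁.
(a) Continuity: A₁V₁=A₂V₂ -> V₂=A₁V₁/A₂=0.0263*4.61/0.0080=15.16 m/s
(b) Bernoulli: P₂-P₁=0.5*rho*(V₁^2-V₂^2)/1000=0.5*870*(4.61^2-15.16^2)/1000=-90.73 kPa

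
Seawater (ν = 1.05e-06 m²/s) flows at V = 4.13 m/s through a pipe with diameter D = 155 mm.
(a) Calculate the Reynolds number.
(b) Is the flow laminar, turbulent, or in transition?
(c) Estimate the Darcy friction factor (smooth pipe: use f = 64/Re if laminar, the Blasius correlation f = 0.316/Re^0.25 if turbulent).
(a) Re = V·D/ν = 4.13·0.155/1.05e-06 = 609670
(b) Flow regime: turbulent (Re > 4000)
(c) Friction factor: f = 0.316/Re^0.25 = 0.316/609670^0.25 = 0.01131 (Blasius is strictly valid for Re ≲ 1e5; used here as the smooth-pipe estimate the problem specifies)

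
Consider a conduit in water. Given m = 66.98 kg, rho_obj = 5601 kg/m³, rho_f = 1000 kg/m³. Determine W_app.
Formula: W_{app} = mg\left(1 - \frac{\rho_f}{\rho_{obj}}\right)
W_app = 66.98·9.81·(1 − 1000/5601) = 539.8 N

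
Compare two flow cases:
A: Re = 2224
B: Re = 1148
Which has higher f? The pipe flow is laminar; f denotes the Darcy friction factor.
f(A) = 0.02878, f(B) = 0.05575. Answer: B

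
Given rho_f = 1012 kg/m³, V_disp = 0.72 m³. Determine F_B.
Formula: F_B = \rho_f g V_{disp}
F_B = 1012·9.81·0.72 = 7148 N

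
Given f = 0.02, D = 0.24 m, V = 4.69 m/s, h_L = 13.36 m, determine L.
Formula: h_L = f \frac{L}{D} \frac{V^2}{2g}
Substituting knowns: 13.36 = 0.02·(L/0.24)·4.69²/(2·9.81)
Solving for L: L = 13.36·2·9.81·0.24/(0.02·4.69²) = 143 m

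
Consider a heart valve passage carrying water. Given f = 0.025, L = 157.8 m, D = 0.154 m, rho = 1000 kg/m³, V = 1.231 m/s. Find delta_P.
Formula: \Delta P = f \frac{L}{D} \frac{\rho V^2}{2}
delta_P = 0.025·(157.8/0.154)·0.5·1000·1.231²/1000 = 19.41 kPa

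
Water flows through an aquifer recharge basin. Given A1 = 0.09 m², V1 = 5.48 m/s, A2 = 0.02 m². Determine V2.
Formula: V_2 = \frac{A_1 V_1}{A_2}
V2 = 0.09·5.48/0.02 = 24.66 m/s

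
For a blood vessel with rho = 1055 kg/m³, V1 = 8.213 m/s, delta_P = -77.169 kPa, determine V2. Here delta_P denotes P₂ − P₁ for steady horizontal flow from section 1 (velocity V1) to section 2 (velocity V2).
Formula: \Delta P = \frac{1}{2} \rho (V_1^2 - V_2^2)
Substituting knowns: -77.169 = 0.5·1055·(8.213² − V2²)/1000
Solving for V2: V2 = √(8.213² − 2·(-77.169·1000)/1055) = 14.62 m/s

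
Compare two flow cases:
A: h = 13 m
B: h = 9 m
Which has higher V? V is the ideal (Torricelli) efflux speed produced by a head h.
V(A) = 15.97 m/s, V(B) = 13.29 m/s. Answer: A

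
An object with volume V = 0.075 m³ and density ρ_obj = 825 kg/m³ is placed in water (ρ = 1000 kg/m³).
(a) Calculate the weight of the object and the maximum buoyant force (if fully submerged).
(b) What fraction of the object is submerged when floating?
(a) W=rho_obj*g*V=825*9.81*0.075=607.0 N; F_B(max)=rho*g*V=1000*9.81*0.075=735.8 N
(b) Floating fraction=rho_obj/rho=825/1000=0.825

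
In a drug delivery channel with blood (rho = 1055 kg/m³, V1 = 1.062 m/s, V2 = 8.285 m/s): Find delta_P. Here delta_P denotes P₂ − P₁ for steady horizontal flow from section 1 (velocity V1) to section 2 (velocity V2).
Formula: \Delta P = \frac{1}{2} \rho (V_1^2 - V_2^2)
delta_P = 0.5·1055·(1.062² − 8.285²)/1000 = -35.61 kPa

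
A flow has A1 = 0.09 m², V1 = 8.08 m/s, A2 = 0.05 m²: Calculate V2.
Formula: V_2 = \frac{A_1 V_1}{A_2}
V2 = 0.09·8.08/0.05 = 14.54 m/s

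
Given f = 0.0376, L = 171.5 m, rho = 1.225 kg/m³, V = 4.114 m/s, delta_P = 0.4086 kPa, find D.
Formula: \Delta P = f \frac{L}{D} \frac{\rho V^2}{2}
Substituting knowns: 0.4086 = 0.0376·(171.5/D)·0.5·1.225·4.114²/1000
Solving for D: D = 0.0376·171.5·0.5·1.225·4.114²/(0.4086·1000) = 0.1636 m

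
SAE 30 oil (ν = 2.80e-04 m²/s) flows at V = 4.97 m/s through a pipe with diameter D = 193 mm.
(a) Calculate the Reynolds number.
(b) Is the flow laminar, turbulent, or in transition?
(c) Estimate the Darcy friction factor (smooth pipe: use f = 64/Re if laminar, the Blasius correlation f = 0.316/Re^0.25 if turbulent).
(a) Re = V·D/ν = 4.97·0.193/2.80e-04 = 3425.8
(b) Flow regime: transition (2300 ≤ Re ≤ 4000)
(c) Friction factor: f ≈ 0.04 (transitional regime, no simple correlation)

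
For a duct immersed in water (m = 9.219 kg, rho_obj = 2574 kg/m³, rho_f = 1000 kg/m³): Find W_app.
Formula: W_{app} = mg\left(1 - \frac{\rho_f}{\rho_{obj}}\right)
W_app = 9.219·9.81·(1 − 1000/2574) = 55.3 N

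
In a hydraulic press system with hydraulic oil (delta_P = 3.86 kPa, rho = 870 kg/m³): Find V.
Formula: V = \sqrt{\frac{2 \Delta P}{\rho}}
V = √(2·(3.86·1000)/870) = 2.979 m/s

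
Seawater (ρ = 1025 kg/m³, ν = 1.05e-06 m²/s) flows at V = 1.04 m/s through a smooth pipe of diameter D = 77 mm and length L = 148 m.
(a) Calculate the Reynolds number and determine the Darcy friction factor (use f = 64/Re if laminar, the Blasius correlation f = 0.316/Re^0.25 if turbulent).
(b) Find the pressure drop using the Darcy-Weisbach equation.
(a) Re = V·D/ν = 1.04·0.077/1.05e-06 = 76267 → turbulent (Re > 4000); f = 0.316/Re^0.25 = 0.316/76267^0.25 = 0.019015
(b) Darcy-Weisbach: ΔP = f·(L/D)·½ρV²/1000 = 0.019015·(148/0.077)·½·1025·1.04²/1000 = 20.26 kPa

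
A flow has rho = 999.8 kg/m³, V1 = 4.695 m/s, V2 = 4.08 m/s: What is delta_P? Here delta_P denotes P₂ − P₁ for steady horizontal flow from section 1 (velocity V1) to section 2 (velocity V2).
Formula: \Delta P = \frac{1}{2} \rho (V_1^2 - V_2^2)
delta_P = 0.5·999.8·(4.695² − 4.08²)/1000 = 2.698 kPa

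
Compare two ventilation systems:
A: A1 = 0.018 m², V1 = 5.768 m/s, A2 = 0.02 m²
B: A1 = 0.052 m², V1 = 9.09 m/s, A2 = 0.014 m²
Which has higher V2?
V2(A) = 5.191 m/s, V2(B) = 33.76 m/s. Answer: B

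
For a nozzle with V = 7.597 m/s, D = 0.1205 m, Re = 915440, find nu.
Formula: Re = \frac{V D}{\nu}
Substituting knowns: 915440 = 7.597·0.1205/nu
Solving for nu: nu = 7.597·0.1205/915440 = 1.000e-06 m²/s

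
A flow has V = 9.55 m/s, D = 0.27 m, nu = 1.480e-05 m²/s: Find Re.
Formula: Re = \frac{V D}{\nu}
Re = 9.55·0.27/1.480e-05 = 174223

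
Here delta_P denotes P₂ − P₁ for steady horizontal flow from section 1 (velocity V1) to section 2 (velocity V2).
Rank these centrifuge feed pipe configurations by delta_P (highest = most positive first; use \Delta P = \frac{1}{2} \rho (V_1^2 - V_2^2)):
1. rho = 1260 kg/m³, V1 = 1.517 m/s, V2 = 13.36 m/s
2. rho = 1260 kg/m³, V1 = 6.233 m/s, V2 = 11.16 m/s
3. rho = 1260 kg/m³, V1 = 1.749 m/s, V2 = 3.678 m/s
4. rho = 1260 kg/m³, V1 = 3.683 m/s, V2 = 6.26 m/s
Case 1: delta_P = -111 kPa
Case 2: delta_P = -53.99 kPa
Case 3: delta_P = -6.595 kPa
Case 4: delta_P = -16.14 kPa
Ranking (highest first): 3, 4, 2, 1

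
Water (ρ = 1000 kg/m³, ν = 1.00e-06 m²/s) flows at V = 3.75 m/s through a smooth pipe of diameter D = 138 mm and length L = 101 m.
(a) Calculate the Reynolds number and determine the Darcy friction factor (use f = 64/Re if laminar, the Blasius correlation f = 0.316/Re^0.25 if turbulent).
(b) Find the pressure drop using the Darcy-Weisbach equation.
(a) Re = V·D/ν = 3.75·0.138/1.00e-06 = 517500 → turbulent (Re > 4000); f = 0.316/Re^0.25 = 0.316/517500^0.25 = 0.011782 (Blasius is strictly valid for Re ≲ 1e5; used here as the smooth-pipe estimate the problem specifies)
(b) Darcy-Weisbach: ΔP = f·(L/D)·½ρV²/1000 = 0.011782·(101/0.138)·½·1000·3.75²/1000 = 60.63 kPa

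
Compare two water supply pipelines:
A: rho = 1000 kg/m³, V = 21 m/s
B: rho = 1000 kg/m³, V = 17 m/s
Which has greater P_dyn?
P_dyn(A) = 220.5 kPa, P_dyn(B) = 144.5 kPa. Answer: A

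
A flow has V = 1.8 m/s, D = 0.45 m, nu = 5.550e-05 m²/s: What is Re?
Formula: Re = \frac{V D}{\nu}
Re = 1.8·0.45/5.550e-05 = 14595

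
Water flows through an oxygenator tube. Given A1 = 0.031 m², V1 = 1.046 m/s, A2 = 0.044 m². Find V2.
Formula: V_2 = \frac{A_1 V_1}{A_2}
V2 = 0.031·1.046/0.044 = 0.737 m/s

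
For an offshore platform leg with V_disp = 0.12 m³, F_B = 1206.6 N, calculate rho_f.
Formula: F_B = \rho_f g V_{disp}
Substituting knowns: 1206.6 = rho_f·9.81·0.12
Solving for rho_f: rho_f = 1206.6/(9.81·0.12) = 1025 kg/m³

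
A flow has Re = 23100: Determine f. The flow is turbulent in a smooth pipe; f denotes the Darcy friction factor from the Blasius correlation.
Formula: f = \frac{0.316}{Re^{0.25}}
f = 0.316/23100^0.25 = 0.02563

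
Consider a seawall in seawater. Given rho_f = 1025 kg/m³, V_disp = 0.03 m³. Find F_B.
Formula: F_B = \rho_f g V_{disp}
F_B = 1025·9.81·0.03 = 301.7 N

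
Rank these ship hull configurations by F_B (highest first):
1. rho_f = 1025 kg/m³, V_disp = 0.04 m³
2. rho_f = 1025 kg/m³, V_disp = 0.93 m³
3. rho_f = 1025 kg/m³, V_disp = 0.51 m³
Case 1: F_B = 402.2 N
Case 2: F_B = 9351 N
Case 3: F_B = 5128 N
Ranking (highest first): 2, 3, 1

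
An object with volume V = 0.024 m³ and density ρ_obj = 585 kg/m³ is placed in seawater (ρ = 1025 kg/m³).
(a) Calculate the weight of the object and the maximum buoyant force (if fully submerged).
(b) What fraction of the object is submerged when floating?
(a) W=rho_obj*g*V=585*9.81*0.024=137.7 N; F_B(max)=rho*g*V=1025*9.81*0.024=241.3 N
(b) Floating fraction=rho_obj/rho=585/1025=0.571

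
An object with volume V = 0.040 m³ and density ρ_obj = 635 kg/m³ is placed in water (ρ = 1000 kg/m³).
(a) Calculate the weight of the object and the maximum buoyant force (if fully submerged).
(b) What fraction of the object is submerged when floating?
(a) W=rho_obj*g*V=635*9.81*0.040=249.2 N; F_B(max)=rho*g*V=1000*9.81*0.040=392.4 N
(b) Floating fraction=rho_obj/rho=635/1000=0.635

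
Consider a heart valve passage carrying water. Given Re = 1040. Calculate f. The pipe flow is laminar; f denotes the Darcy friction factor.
Formula: f = \frac{64}{Re}
f = 64/1040 = 0.06154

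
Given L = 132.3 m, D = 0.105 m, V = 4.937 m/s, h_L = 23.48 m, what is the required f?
Formula: h_L = f \frac{L}{D} \frac{V^2}{2g}
Substituting knowns: 23.48 = f·(132.3/0.105)·4.937²/(2·9.81)
Solving for f: f = 23.48·2·9.81/((132.3/0.105)·4.937²) = 0.015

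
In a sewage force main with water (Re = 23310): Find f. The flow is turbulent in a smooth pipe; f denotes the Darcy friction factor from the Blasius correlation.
Formula: f = \frac{0.316}{Re^{0.25}}
f = 0.316/23310^0.25 = 0.02557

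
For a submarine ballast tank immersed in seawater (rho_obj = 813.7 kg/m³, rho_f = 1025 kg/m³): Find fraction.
Formula: f_{sub} = \frac{\rho_{obj}}{\rho_f}
fraction = 813.7/1025 = 0.7939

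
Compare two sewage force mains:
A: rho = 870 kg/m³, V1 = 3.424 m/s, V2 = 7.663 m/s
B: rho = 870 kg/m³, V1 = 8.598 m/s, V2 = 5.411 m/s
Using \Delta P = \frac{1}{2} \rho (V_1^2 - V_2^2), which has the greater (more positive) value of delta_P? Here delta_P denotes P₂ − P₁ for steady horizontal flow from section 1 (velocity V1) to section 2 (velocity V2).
delta_P(A) = -20.44 kPa, delta_P(B) = 19.42 kPa. Answer: B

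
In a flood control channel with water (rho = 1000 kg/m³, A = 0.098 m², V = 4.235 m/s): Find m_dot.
Formula: \dot{m} = \rho A V
m_dot = 1000·0.098·4.235 = 415 kg/s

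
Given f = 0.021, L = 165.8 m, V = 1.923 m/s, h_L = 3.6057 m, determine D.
Formula: h_L = f \frac{L}{D} \frac{V^2}{2g}
Substituting knowns: 3.6057 = 0.021·(165.8/D)·1.923²/(2·9.81)
Solving for D: D = 0.021·165.8·1.923²/(2·9.81·3.6057) = 0.182 m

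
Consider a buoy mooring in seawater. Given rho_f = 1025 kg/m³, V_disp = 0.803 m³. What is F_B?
Formula: F_B = \rho_f g V_{disp}
F_B = 1025·9.81·0.803 = 8074 N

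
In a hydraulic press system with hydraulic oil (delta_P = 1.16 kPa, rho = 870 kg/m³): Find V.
Formula: V = \sqrt{\frac{2 \Delta P}{\rho}}
V = √(2·(1.16·1000)/870) = 1.633 m/s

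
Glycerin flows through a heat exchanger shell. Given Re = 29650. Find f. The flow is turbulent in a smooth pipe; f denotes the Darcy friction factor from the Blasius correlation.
Formula: f = \frac{0.316}{Re^{0.25}}
f = 0.316/29650^0.25 = 0.02408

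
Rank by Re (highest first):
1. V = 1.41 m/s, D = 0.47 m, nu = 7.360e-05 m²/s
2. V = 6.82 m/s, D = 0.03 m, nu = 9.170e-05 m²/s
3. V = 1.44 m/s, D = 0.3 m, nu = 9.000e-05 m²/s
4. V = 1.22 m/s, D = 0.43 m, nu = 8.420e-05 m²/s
Case 1: Re = 9004
Case 2: Re = 2231
Case 3: Re = 4800
Case 4: Re = 6230
Ranking (highest first): 1, 4, 3, 2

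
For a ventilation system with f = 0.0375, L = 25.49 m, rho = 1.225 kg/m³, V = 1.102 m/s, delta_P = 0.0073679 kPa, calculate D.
Formula: \Delta P = f \frac{L}{D} \frac{\rho V^2}{2}
Substituting knowns: 0.0073679 = 0.0375·(25.49/D)·0.5·1.225·1.102²/1000
Solving for D: D = 0.0375·25.49·0.5·1.225·1.102²/(0.0073679·1000) = 0.0965 m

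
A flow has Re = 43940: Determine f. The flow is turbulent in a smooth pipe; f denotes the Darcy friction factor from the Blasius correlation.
Formula: f = \frac{0.316}{Re^{0.25}}
f = 0.316/43940^0.25 = 0.02183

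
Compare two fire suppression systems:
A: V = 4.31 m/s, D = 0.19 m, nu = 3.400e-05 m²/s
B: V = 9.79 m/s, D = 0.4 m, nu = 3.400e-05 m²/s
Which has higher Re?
Re(A) = 24085, Re(B) = 115176. Answer: B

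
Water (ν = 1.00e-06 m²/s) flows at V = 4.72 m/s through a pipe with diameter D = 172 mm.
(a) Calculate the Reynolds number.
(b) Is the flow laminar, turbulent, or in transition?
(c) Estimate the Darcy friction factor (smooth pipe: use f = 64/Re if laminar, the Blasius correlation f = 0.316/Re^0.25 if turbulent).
(a) Re = V·D/ν = 4.72·0.172/1.00e-06 = 811840
(b) Flow regime: turbulent (Re > 4000)
(c) Friction factor: f = 0.316/Re^0.25 = 0.316/811840^0.25 = 0.01053 (Blasius is strictly valid for Re ≲ 1e5; used here as the smooth-pipe estimate the problem specifies)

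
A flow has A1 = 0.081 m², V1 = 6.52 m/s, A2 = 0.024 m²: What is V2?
Formula: V_2 = \frac{A_1 V_1}{A_2}
V2 = 0.081·6.52/0.024 = 22.01 m/s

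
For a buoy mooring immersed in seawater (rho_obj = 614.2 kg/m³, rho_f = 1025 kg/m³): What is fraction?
Formula: f_{sub} = \frac{\rho_{obj}}{\rho_f}
fraction = 614.2/1025 = 0.5992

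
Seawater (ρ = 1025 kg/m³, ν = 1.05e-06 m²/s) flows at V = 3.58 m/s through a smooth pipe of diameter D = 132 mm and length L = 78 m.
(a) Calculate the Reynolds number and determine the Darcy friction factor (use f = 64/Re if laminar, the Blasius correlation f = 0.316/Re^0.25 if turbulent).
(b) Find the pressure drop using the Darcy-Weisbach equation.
(a) Re = V·D/ν = 3.58·0.132/1.05e-06 = 450060 → turbulent (Re > 4000); f = 0.316/Re^0.25 = 0.316/450060^0.25 = 0.0122 (Blasius is strictly valid for Re ≲ 1e5; used here as the smooth-pipe estimate the problem specifies)
(b) Darcy-Weisbach: ΔP = f·(L/D)·½ρV²/1000 = 0.0122·(78/0.132)·½·1025·3.58²/1000 = 47.35 kPa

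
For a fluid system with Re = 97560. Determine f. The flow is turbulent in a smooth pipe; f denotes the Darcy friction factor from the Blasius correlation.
Formula: f = \frac{0.316}{Re^{0.25}}
f = 0.316/97560^0.25 = 0.01788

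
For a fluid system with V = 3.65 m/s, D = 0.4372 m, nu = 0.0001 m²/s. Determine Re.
Formula: Re = \frac{V D}{\nu}
Re = 3.65·0.4372/0.0001 = 15958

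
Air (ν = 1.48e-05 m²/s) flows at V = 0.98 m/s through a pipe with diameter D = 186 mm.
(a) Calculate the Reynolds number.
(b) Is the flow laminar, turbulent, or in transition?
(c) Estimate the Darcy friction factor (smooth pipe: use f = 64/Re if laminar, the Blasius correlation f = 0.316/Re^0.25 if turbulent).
(a) Re = V·D/ν = 0.98·0.186/1.48e-05 = 12316
(b) Flow regime: turbulent (Re > 4000)
(c) Friction factor: f = 0.316/Re^0.25 = 0.316/12316^0.25 = 0.03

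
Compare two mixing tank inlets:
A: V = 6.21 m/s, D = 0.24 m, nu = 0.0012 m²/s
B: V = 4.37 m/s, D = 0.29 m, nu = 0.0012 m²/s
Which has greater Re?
Re(A) = 1242, Re(B) = 1056. Answer: A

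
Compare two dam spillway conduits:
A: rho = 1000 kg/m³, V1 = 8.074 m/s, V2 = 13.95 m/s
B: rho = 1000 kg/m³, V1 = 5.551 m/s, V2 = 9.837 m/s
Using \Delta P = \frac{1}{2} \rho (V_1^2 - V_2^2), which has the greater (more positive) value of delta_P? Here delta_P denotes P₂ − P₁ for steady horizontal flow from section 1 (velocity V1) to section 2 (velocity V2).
delta_P(A) = -64.71 kPa, delta_P(B) = -32.98 kPa. Answer: B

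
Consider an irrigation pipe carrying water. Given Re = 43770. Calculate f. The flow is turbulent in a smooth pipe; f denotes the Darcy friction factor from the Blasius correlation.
Formula: f = \frac{0.316}{Re^{0.25}}
f = 0.316/43770^0.25 = 0.02185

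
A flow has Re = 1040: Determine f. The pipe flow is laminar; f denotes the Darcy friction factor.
Formula: f = \frac{64}{Re}
f = 64/1040 = 0.06154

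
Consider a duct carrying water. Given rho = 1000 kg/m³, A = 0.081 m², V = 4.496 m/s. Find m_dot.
Formula: \dot{m} = \rho A V
m_dot = 1000·0.081·4.496 = 364.2 kg/s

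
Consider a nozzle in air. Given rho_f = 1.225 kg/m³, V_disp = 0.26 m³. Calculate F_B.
Formula: F_B = \rho_f g V_{disp}
F_B = 1.225·9.81·0.26 = 3.124 N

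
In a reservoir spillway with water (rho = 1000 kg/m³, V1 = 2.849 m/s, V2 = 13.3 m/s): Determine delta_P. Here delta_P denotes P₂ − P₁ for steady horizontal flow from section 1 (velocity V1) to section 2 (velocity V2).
Formula: \Delta P = \frac{1}{2} \rho (V_1^2 - V_2^2)
delta_P = 0.5·1000·(2.849² − 13.3²)/1000 = -84.39 kPa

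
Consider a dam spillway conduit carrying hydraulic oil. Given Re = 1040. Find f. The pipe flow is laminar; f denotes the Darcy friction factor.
Formula: f = \frac{64}{Re}
f = 64/1040 = 0.06154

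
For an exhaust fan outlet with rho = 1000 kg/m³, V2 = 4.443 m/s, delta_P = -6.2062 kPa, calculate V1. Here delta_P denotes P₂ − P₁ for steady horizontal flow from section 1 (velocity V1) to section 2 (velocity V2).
Formula: \Delta P = \frac{1}{2} \rho (V_1^2 - V_2^2)
Substituting knowns: -6.2062 = 0.5·1000·(V1² − 4.443²)/1000
Solving for V1: V1 = √(4.443² + 2·(-6.2062·1000)/1000) = 2.707 m/s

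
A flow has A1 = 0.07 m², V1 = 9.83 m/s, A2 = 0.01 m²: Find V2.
Formula: V_2 = \frac{A_1 V_1}{A_2}
V2 = 0.07·9.83/0.01 = 68.81 m/s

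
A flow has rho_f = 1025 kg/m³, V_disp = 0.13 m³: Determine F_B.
Formula: F_B = \rho_f g V_{disp}
F_B = 1025·9.81·0.13 = 1307 N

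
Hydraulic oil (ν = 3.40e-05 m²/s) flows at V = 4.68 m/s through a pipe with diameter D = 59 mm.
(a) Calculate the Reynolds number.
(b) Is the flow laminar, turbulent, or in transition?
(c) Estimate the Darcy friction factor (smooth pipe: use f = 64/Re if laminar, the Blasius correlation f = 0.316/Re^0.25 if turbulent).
(a) Re = V·D/ν = 4.68·0.059/3.40e-05 = 8121.2
(b) Flow regime: turbulent (Re > 4000)
(c) Friction factor: f = 0.316/Re^0.25 = 0.316/8121.2^0.25 = 0.03329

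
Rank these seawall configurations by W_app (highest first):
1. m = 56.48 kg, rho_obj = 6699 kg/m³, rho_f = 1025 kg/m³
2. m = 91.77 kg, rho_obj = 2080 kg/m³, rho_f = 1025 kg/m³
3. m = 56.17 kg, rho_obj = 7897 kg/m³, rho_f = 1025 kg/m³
Case 1: W_app = 469.3 N
Case 2: W_app = 456.6 N
Case 3: W_app = 479.5 N
Ranking (highest first): 3, 1, 2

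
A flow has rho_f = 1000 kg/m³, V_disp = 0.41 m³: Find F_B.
Formula: F_B = \rho_f g V_{disp}
F_B = 1000·9.81·0.41 = 4022 N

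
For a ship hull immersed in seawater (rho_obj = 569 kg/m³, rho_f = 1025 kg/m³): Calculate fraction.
Formula: f_{sub} = \frac{\rho_{obj}}{\rho_f}
fraction = 569/1025 = 0.5551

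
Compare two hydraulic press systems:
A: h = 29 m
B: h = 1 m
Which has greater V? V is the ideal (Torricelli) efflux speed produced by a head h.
V(A) = 23.85 m/s, V(B) = 4.429 m/s. Answer: A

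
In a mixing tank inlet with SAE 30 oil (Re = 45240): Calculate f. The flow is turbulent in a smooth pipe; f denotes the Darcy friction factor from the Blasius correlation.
Formula: f = \frac{0.316}{Re^{0.25}}
f = 0.316/45240^0.25 = 0.02167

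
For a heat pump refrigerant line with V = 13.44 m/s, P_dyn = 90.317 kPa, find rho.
Formula: P_{dyn} = \frac{1}{2} \rho V^2
Substituting knowns: 90.317 = 0.5·rho·13.44²/1000
Solving for rho: rho = 2·(90.317·1000)/13.44² = 1000 kg/m³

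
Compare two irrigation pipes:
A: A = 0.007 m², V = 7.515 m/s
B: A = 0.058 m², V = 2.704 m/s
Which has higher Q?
Q(A) = 52.6 L/s, Q(B) = 156.8 L/s. Answer: B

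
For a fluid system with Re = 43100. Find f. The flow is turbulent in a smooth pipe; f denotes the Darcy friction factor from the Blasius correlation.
Formula: f = \frac{0.316}{Re^{0.25}}
f = 0.316/43100^0.25 = 0.02193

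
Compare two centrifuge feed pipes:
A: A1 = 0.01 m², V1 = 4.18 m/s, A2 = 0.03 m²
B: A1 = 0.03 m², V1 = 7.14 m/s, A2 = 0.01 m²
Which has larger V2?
V2(A) = 1.393 m/s, V2(B) = 21.42 m/s. Answer: B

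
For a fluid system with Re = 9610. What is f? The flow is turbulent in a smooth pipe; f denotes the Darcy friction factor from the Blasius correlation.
Formula: f = \frac{0.316}{Re^{0.25}}
f = 0.316/9610^0.25 = 0.03192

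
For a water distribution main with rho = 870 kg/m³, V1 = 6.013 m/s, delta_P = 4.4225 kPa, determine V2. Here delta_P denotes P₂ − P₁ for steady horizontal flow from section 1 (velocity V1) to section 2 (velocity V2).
Formula: \Delta P = \frac{1}{2} \rho (V_1^2 - V_2^2)
Substituting knowns: 4.4225 = 0.5·870·(6.013² − V2²)/1000
Solving for V2: V2 = √(6.013² − 2·(4.4225·1000)/870) = 5.098 m/s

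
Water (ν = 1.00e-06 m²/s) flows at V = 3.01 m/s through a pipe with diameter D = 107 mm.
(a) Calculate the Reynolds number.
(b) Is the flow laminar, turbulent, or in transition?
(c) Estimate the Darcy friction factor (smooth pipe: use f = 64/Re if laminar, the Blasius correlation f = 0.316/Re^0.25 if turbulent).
(a) Re = V·D/ν = 3.01·0.107/1.00e-06 = 322070
(b) Flow regime: turbulent (Re > 4000)
(c) Friction factor: f = 0.316/Re^0.25 = 0.316/322070^0.25 = 0.01326 (Blasius is strictly valid for Re ≲ 1e5; used here as the smooth-pipe estimate the problem specifies)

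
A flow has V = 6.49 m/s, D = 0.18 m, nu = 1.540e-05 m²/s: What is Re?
Formula: Re = \frac{V D}{\nu}
Re = 6.49·0.18/1.540e-05 = 75857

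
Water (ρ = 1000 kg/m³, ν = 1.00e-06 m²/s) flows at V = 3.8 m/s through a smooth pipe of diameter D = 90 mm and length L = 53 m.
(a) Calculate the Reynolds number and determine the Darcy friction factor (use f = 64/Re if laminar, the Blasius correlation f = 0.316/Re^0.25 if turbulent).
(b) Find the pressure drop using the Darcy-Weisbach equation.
(a) Re = V·D/ν = 3.8·0.09/1.00e-06 = 342000 → turbulent (Re > 4000); f = 0.316/Re^0.25 = 0.316/342000^0.25 = 0.013067 (Blasius is strictly valid for Re ≲ 1e5; used here as the smooth-pipe estimate the problem specifies)
(b) Darcy-Weisbach: ΔP = f·(L/D)·½ρV²/1000 = 0.013067·(53/0.090)·½·1000·3.8²/1000 = 55.56 kPa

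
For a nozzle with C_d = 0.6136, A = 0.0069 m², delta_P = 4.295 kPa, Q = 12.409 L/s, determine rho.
Formula: Q = C_d A \sqrt{\frac{2 \Delta P}{\rho}}
Substituting knowns: 12.409 = 0.6136·0.0069·√(2·(4.295·1000)/rho)·1000
Solving for rho: rho = 2·(4.295·1000)/((12.409/1000)/(0.6136·0.0069))² = 1000 kg/m³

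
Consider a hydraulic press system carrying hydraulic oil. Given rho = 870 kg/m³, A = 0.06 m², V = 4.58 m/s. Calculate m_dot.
Formula: \dot{m} = \rho A V
m_dot = 870·0.06·4.58 = 239.1 kg/s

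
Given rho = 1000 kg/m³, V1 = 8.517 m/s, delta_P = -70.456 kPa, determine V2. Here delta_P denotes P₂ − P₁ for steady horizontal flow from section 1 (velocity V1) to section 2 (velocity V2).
Formula: \Delta P = \frac{1}{2} \rho (V_1^2 - V_2^2)
Substituting knowns: -70.456 = 0.5·1000·(8.517² − V2²)/1000
Solving for V2: V2 = √(8.517² − 2·(-70.456·1000)/1000) = 14.61 m/s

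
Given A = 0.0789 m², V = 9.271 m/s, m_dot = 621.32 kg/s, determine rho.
Formula: \dot{m} = \rho A V
Substituting knowns: 621.32 = rho·0.0789·9.271
Solving for rho: rho = 621.32/(0.0789·9.271) = 849.4 kg/m³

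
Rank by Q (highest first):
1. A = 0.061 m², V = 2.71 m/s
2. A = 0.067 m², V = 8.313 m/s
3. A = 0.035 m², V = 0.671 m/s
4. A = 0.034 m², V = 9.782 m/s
Case 1: Q = 165.3 L/s
Case 2: Q = 557 L/s
Case 3: Q = 23.49 L/s
Case 4: Q = 332.6 L/s
Ranking (highest first): 2, 4, 1, 3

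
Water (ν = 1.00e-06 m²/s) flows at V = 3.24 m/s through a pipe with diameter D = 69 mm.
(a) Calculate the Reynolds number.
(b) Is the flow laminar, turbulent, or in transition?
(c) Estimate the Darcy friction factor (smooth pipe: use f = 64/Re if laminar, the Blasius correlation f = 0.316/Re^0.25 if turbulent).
(a) Re = V·D/ν = 3.24·0.069/1.00e-06 = 223560
(b) Flow regime: turbulent (Re > 4000)
(c) Friction factor: f = 0.316/Re^0.25 = 0.316/223560^0.25 = 0.01453 (Blasius is strictly valid for Re ≲ 1e5; used here as the smooth-pipe estimate the problem specifies)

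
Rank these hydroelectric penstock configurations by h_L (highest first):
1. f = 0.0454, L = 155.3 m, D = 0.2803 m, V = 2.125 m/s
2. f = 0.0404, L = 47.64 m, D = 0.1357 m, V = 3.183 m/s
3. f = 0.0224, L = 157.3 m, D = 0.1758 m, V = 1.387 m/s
Case 1: h_L = 5.789 m
Case 2: h_L = 7.324 m
Case 3: h_L = 1.965 m
Ranking (highest first): 2, 1, 3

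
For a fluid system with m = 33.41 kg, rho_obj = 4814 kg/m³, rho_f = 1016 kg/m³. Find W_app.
Formula: W_{app} = mg\left(1 - \frac{\rho_f}{\rho_{obj}}\right)
W_app = 33.41·9.81·(1 − 1016/4814) = 258.6 N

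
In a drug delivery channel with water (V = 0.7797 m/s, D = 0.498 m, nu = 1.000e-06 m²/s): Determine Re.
Formula: Re = \frac{V D}{\nu}
Re = 0.7797·0.498/1.000e-06 = 388291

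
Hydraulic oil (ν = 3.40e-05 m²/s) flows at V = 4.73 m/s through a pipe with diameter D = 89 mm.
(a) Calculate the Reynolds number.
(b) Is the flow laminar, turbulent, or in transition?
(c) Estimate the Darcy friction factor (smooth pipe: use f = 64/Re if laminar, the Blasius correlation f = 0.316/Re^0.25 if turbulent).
(a) Re = V·D/ν = 4.73·0.089/3.40e-05 = 12381
(b) Flow regime: turbulent (Re > 4000)
(c) Friction factor: f = 0.316/Re^0.25 = 0.316/12381^0.25 = 0.02996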